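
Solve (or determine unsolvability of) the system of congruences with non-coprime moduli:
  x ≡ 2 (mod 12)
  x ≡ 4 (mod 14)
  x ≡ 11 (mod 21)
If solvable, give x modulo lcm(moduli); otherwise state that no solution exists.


Moduli 12, 14, 21 are not pairwise coprime, so CRT works modulo lcm(m_i) when all pairwise compatibility conditions hold.
Pairwise compatibility: gcd(m_i, m_j) must divide a_i - a_j for every pair.
Merge one congruence at a time:
  Start: x ≡ 2 (mod 12).
  Combine with x ≡ 4 (mod 14): gcd(12, 14) = 2; 4 - 2 = 2, which IS divisible by 2, so compatible.
    Write x = 2 + 12·t and substitute into x ≡ 4 (mod 14): 12·t ≡ 4 − 2 = 2 (mod 14).
    Divide the congruence (and modulus) by g = 2: 6·t ≡ 1 (mod 7).
    The inverse of 6 mod 7 is 6 (since 6·6 = 36 = 5·7 + 1), so t ≡ 6·1 = 6 ≡ 6 (mod 7).
    Then x = 2 + 12·6 = 74, valid modulo lcm(12, 14) = 84: x ≡ 74 (mod 84).
  Combine with x ≡ 11 (mod 21): gcd(84, 21) = 21; 11 - 74 = -63, which IS divisible by 21, so compatible.
    Write x = 74 + 84·t and substitute into x ≡ 11 (mod 21): 84·t ≡ 11 − 74 = -63 (mod 21).
    Divide the congruence (and modulus) by g = 21: 4·t ≡ -3 (mod 1).
    Modulo 1 every t works; take t = 0.
    Then x = 74 + 84·0 = 74, valid modulo lcm(84, 21) = 84: x ≡ 74 (mod 84).
Verify: 74 mod 12 = 2, 74 mod 14 = 4, 74 mod 21 = 11.

x ≡ 74 (mod 84).


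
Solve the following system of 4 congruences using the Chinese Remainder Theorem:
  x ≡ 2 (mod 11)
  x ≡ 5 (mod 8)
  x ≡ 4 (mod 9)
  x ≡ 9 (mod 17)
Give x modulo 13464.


Product of moduli M = 11 · 8 · 9 · 17 = 13464.
Merge one congruence at a time:
  Start: x ≡ 2 (mod 11).
  Combine with x ≡ 5 (mod 8); new modulus lcm = 88.
    Write x = 2 + 11·t and substitute into x ≡ 5 (mod 8): 11·t ≡ 5 − 2 = 3 (mod 8).
    Reduce coefficients mod 8: 3·t ≡ 3 (mod 8).
    The inverse of 3 mod 8 is 3 (since 3·3 = 9 = 1·8 + 1), so t ≡ 3·3 = 9 ≡ 1 (mod 8).
    Then x = 2 + 11·1 = 13, valid modulo lcm(11, 8) = 88: x ≡ 13 (mod 88).
  Combine with x ≡ 4 (mod 9); new modulus lcm = 792.
    Write x = 13 + 88·t and substitute into x ≡ 4 (mod 9): 88·t ≡ 4 − 13 = -9 (mod 9).
    Reduce coefficients mod 9: 7·t ≡ 0 (mod 9).
    The inverse of 7 mod 9 is 4 (since 7·4 = 28 = 3·9 + 1), so t ≡ 4·0 = 0 ≡ 0 (mod 9).
    Then x = 13 + 88·0 = 13, valid modulo lcm(88, 9) = 792: x ≡ 13 (mod 792).
  Combine with x ≡ 9 (mod 17); new modulus lcm = 13464.
    Write x = 13 + 792·t and substitute into x ≡ 9 (mod 17): 792·t ≡ 9 − 13 = -4 (mod 17).
    Reduce coefficients mod 17: 10·t ≡ 13 (mod 17).
    The inverse of 10 mod 17 is 12 (since 10·12 = 120 = 7·17 + 1), so t ≡ 12·13 = 156 ≡ 3 (mod 17).
    Then x = 13 + 792·3 = 2389, valid modulo lcm(792, 17) = 13464: x ≡ 2389 (mod 13464).
Verify against each original: 2389 mod 11 = 2, 2389 mod 8 = 5, 2389 mod 9 = 4, 2389 mod 17 = 9.

x ≡ 2389 (mod 13464).


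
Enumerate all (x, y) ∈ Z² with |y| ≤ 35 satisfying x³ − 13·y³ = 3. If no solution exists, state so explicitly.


The equation is x³ - 13y³ = 3. For fixed y, x³ = 13·y³ + 3, so a solution requires the RHS to be a perfect cube.
Strategy: iterate y from -35 to 35, compute RHS = 13·y³ + 3, and check whether it is a (positive or negative) perfect cube.
Check small values of y:
  y = 0: RHS = 3 is not a perfect cube.
  y = 1: RHS = 16 is not a perfect cube.
  y = -1: RHS = -10 is not a perfect cube.
  y = 2: RHS = 107 is not a perfect cube.
  y = -2: RHS = -101 is not a perfect cube.
  y = 3: RHS = 354 is not a perfect cube.
  y = -3: RHS = -348 is not a perfect cube.
Continuing the search up to |y| = 35 finds no solutions either.
No (x, y) in the scanned range satisfies the equation.

No integer solutions with |y| ≤ 35.


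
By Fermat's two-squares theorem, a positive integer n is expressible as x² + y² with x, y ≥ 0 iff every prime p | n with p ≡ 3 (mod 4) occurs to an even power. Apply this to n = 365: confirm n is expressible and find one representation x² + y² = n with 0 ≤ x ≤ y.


Step 1: Factor n = 365 = 5 · 73.
Step 2: Check the mod-4 condition on each prime factor: 5 ≡ 1 (mod 4), exponent 1; 73 ≡ 1 (mod 4), exponent 1.
All primes ≡ 3 (mod 4) appear to even exponent (or don't appear), so by the two-squares theorem n IS expressible as a sum of two squares.
Step 3: Build a representation. Here n = 5 · 73 is a product of primes ≡ 1 (mod 4). Each prime p ≡ 1 (mod 4) is itself a sum of two squares; find a² by testing p − a² for a perfect square:
  5: 5 − 1² = 4 = 2² ⇒ 5 = 1² + 2².
  73: 73 − 1² = 72, 73 − 2² = 69, 73 − 3² = 64 = 8² ⇒ 73 = 3² + 8².
  Combine using the Brahmagupta–Fibonacci identity (a² + b²)(c² + d²) = (ac − bd)² + (ad + bc)² = (ac + bd)² + (ad − bc)²:
  5 · 73 = 365: from (1² + 2²)(3² + 8²), take (1·3 − 2·8, 1·8 + 2·3) = (3 − 16, 8 + 6) = (-13, 14); dropping signs (only squares matter) gives (13, 14); check 13² + 14² = 169 + 196 = 365 ✓.
Step 4: Order so x ≤ y and verify: 13² + 14² = 169 + 196 = 365 = n. ✓

n = 365 = 13² + 14² (one valid representation with x ≤ y).


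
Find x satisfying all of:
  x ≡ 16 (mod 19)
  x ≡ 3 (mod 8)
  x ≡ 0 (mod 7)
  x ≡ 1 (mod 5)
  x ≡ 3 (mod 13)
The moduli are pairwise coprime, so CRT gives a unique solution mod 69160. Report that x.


Product of moduli M = 19 · 8 · 7 · 5 · 13 = 69160.
Merge one congruence at a time:
  Start: x ≡ 16 (mod 19).
  Combine with x ≡ 3 (mod 8); new modulus lcm = 152.
    Write x = 16 + 19·t and substitute into x ≡ 3 (mod 8): 19·t ≡ 3 − 16 = -13 (mod 8).
    Reduce coefficients mod 8: 3·t ≡ 3 (mod 8).
    The inverse of 3 mod 8 is 3 (since 3·3 = 9 = 1·8 + 1), so t ≡ 3·3 = 9 ≡ 1 (mod 8).
    Then x = 16 + 19·1 = 35, valid modulo lcm(19, 8) = 152: x ≡ 35 (mod 152).
  Combine with x ≡ 0 (mod 7); new modulus lcm = 1064.
    Write x = 35 + 152·t and substitute into x ≡ 0 (mod 7): 152·t ≡ 0 − 35 = -35 (mod 7).
    Reduce coefficients mod 7: 5·t ≡ 0 (mod 7).
    The inverse of 5 mod 7 is 3 (since 5·3 = 15 = 2·7 + 1), so t ≡ 3·0 = 0 ≡ 0 (mod 7).
    Then x = 35 + 152·0 = 35, valid modulo lcm(152, 7) = 1064: x ≡ 35 (mod 1064).
  Combine with x ≡ 1 (mod 5); new modulus lcm = 5320.
    Write x = 35 + 1064·t and substitute into x ≡ 1 (mod 5): 1064·t ≡ 1 − 35 = -34 (mod 5).
    Reduce coefficients mod 5: 4·t ≡ 1 (mod 5).
    The inverse of 4 mod 5 is 4 (since 4·4 = 16 = 3·5 + 1), so t ≡ 4·1 = 4 ≡ 4 (mod 5).
    Then x = 35 + 1064·4 = 4291, valid modulo lcm(1064, 5) = 5320: x ≡ 4291 (mod 5320).
  Combine with x ≡ 3 (mod 13); new modulus lcm = 69160.
    Write x = 4291 + 5320·t and substitute into x ≡ 3 (mod 13): 5320·t ≡ 3 − 4291 = -4288 (mod 13).
    Reduce coefficients mod 13: 3·t ≡ 2 (mod 13).
    The inverse of 3 mod 13 is 9 (since 3·9 = 27 = 2·13 + 1), so t ≡ 9·2 = 18 ≡ 5 (mod 13).
    Then x = 4291 + 5320·5 = 30891, valid modulo lcm(5320, 13) = 69160: x ≡ 30891 (mod 69160).
Verify against each original: 30891 mod 19 = 16, 30891 mod 8 = 3, 30891 mod 7 = 0, 30891 mod 5 = 1, 30891 mod 13 = 3.

x ≡ 30891 (mod 69160).


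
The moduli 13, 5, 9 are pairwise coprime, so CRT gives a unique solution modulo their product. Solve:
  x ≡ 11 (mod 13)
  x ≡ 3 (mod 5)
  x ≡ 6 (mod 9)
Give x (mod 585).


Moduli 13, 5, 9 are pairwise coprime; by CRT there is a unique solution modulo M = 13 · 5 · 9 = 585.
Solve pairwise, accumulating the modulus:
  Start with x ≡ 11 (mod 13).
  Combine with x ≡ 3 (mod 5): since gcd(13, 5) = 1, we get a unique residue mod 65.
    Write x = 11 + 13·t and substitute into x ≡ 3 (mod 5): 13·t ≡ 3 − 11 = -8 (mod 5).
    Reduce coefficients mod 5: 3·t ≡ 2 (mod 5).
    The inverse of 3 mod 5 is 2 (since 3·2 = 6 = 1·5 + 1), so t ≡ 2·2 = 4 ≡ 4 (mod 5).
    Then x = 11 + 13·4 = 63, valid modulo lcm(13, 5) = 65: x ≡ 63 (mod 65).
  Combine with x ≡ 6 (mod 9): since gcd(65, 9) = 1, we get a unique residue mod 585.
    Write x = 63 + 65·t and substitute into x ≡ 6 (mod 9): 65·t ≡ 6 − 63 = -57 (mod 9).
    Reduce coefficients mod 9: 2·t ≡ 6 (mod 9).
    The inverse of 2 mod 9 is 5 (since 2·5 = 10 = 1·9 + 1), so t ≡ 5·6 = 30 ≡ 3 (mod 9).
    Then x = 63 + 65·3 = 258, valid modulo lcm(65, 9) = 585: x ≡ 258 (mod 585).
Verify: 258 mod 13 = 11 ✓, 258 mod 5 = 3 ✓, 258 mod 9 = 6 ✓.

x ≡ 258 (mod 585).


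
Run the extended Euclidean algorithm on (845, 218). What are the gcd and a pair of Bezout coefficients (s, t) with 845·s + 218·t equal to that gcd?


Euclidean algorithm on (845, 218) — divide until remainder is 0:
  845 = 3 · 218 + 191
  218 = 1 · 191 + 27
  191 = 7 · 27 + 2
  27 = 13 · 2 + 1
  2 = 2 · 1 + 0
gcd(845, 218) = 1.
Track Bezout coefficients alongside the remainders: start with r₀ = 845 = a·1 + b·0 (s = 1, t = 0) and r₁ = 218 = a·0 + b·1 (s = 0, t = 1); each new remainder r_{k+1} = r_{k-1} − q_k·r_k inherits s_{k+1} = s_{k-1} − q_k·s_k, t_{k+1} = t_{k-1} − q_k·t_k, so r_k = a·s_k + b·t_k at every step:
  q = 3: r = 191, s = 1 − 3·0 = 1, t = 0 − 3·1 = -3  (check: 845·1 + 218·(-3) = 191)
  q = 1: r = 27, s = 0 − 1·1 = -1, t = 1 − 1·(-3) = 4  (check: 845·(-1) + 218·4 = 27)
  q = 7: r = 2, s = 1 − 7·(-1) = 8, t = -3 − 7·4 = -31  (check: 845·8 + 218·(-31) = 2)
  q = 13: r = 1, s = -1 − 13·8 = -105, t = 4 − 13·(-31) = 407  (check: 845·(-105) + 218·407 = 1)
The row with r = 1 (the gcd) gives the Bezout coefficients s = -105, t = 407.
Result: 845 · (-105) + 218 · (407) = 1.

gcd(845, 218) = 1; s = -105, t = 407 (check: 845·(-105) + 218·407 = 1).


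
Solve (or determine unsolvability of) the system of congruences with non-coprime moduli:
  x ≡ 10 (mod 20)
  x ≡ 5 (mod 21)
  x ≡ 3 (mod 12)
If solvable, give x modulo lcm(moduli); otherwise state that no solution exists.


Moduli 20, 21, 12 are not pairwise coprime, so CRT works modulo lcm(m_i) when all pairwise compatibility conditions hold.
Pairwise compatibility: gcd(m_i, m_j) must divide a_i - a_j for every pair.
Merge one congruence at a time:
  Start: x ≡ 10 (mod 20).
  Combine with x ≡ 5 (mod 21): gcd(20, 21) = 1; 5 - 10 = -5, which IS divisible by 1, so compatible.
    Write x = 10 + 20·t and substitute into x ≡ 5 (mod 21): 20·t ≡ 5 − 10 = -5 (mod 21).
    Reduce coefficients mod 21: 20·t ≡ 16 (mod 21).
    The inverse of 20 mod 21 is 20 (since 20·20 = 400 = 19·21 + 1), so t ≡ 20·16 = 320 ≡ 5 (mod 21).
    Then x = 10 + 20·5 = 110, valid modulo lcm(20, 21) = 420: x ≡ 110 (mod 420).
  Combine with x ≡ 3 (mod 12): gcd(420, 12) = 12, and 3 - 110 = -107 is NOT divisible by 12.
    ⇒ system is inconsistent (no integer solution).

No solution (the system is inconsistent).


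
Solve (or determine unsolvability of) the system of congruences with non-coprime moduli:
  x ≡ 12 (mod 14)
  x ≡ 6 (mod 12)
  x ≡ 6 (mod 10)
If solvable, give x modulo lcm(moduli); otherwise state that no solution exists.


Moduli 14, 12, 10 are not pairwise coprime, so CRT works modulo lcm(m_i) when all pairwise compatibility conditions hold.
Pairwise compatibility: gcd(m_i, m_j) must divide a_i - a_j for every pair.
Merge one congruence at a time:
  Start: x ≡ 12 (mod 14).
  Combine with x ≡ 6 (mod 12): gcd(14, 12) = 2; 6 - 12 = -6, which IS divisible by 2, so compatible.
    Write x = 12 + 14·t and substitute into x ≡ 6 (mod 12): 14·t ≡ 6 − 12 = -6 (mod 12).
    Divide the congruence (and modulus) by g = 2: 7·t ≡ -3 (mod 6).
    Reduce coefficients mod 6: 1·t ≡ 3 (mod 6).
    So t ≡ 3 (mod 6).
    Then x = 12 + 14·3 = 54, valid modulo lcm(14, 12) = 84: x ≡ 54 (mod 84).
  Combine with x ≡ 6 (mod 10): gcd(84, 10) = 2; 6 - 54 = -48, which IS divisible by 2, so compatible.
    Write x = 54 + 84·t and substitute into x ≡ 6 (mod 10): 84·t ≡ 6 − 54 = -48 (mod 10).
    Divide the congruence (and modulus) by g = 2: 42·t ≡ -24 (mod 5).
    Reduce coefficients mod 5: 2·t ≡ 1 (mod 5).
    The inverse of 2 mod 5 is 3 (since 2·3 = 6 = 1·5 + 1), so t ≡ 3·1 = 3 ≡ 3 (mod 5).
    Then x = 54 + 84·3 = 306, valid modulo lcm(84, 10) = 420: x ≡ 306 (mod 420).
Verify: 306 mod 14 = 12, 306 mod 12 = 6, 306 mod 10 = 6.

x ≡ 306 (mod 420).


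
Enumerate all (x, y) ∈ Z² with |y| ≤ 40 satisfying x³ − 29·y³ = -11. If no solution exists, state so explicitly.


The equation is x³ - 29y³ = -11. For fixed y, x³ = 29·y³ − 11, so a solution requires the RHS to be a perfect cube.
Strategy: iterate y from -40 to 40, compute RHS = 29·y³ − 11, and check whether it is a (positive or negative) perfect cube.
Check small values of y:
  y = 0: RHS = -11 is not a perfect cube.
  y = 1: RHS = 18 is not a perfect cube.
  y = -1: RHS = -40 is not a perfect cube.
  y = 2: RHS = 221 is not a perfect cube.
  y = -2: RHS = -243 is not a perfect cube.
  y = 3: RHS = 772 is not a perfect cube.
  y = -3: RHS = -794 is not a perfect cube.
Continuing the search up to |y| = 40 finds no solutions either.
No (x, y) in the scanned range satisfies the equation.

No integer solutions with |y| ≤ 40.


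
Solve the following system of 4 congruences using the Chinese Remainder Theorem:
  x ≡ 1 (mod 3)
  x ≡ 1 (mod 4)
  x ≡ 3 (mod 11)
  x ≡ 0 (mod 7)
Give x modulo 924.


Product of moduli M = 3 · 4 · 11 · 7 = 924.
Merge one congruence at a time:
  Start: x ≡ 1 (mod 3).
  Combine with x ≡ 1 (mod 4); new modulus lcm = 12.
    Write x = 1 + 3·t and substitute into x ≡ 1 (mod 4): 3·t ≡ 1 − 1 = 0 (mod 4).
    The inverse of 3 mod 4 is 3 (since 3·3 = 9 = 2·4 + 1), so t ≡ 3·0 = 0 ≡ 0 (mod 4).
    Then x = 1 + 3·0 = 1, valid modulo lcm(3, 4) = 12: x ≡ 1 (mod 12).
  Combine with x ≡ 3 (mod 11); new modulus lcm = 132.
    Write x = 1 + 12·t and substitute into x ≡ 3 (mod 11): 12·t ≡ 3 − 1 = 2 (mod 11).
    Reduce coefficients mod 11: 1·t ≡ 2 (mod 11).
    So t ≡ 2 (mod 11).
    Then x = 1 + 12·2 = 25, valid modulo lcm(12, 11) = 132: x ≡ 25 (mod 132).
  Combine with x ≡ 0 (mod 7); new modulus lcm = 924.
    Write x = 25 + 132·t and substitute into x ≡ 0 (mod 7): 132·t ≡ 0 − 25 = -25 (mod 7).
    Reduce coefficients mod 7: 6·t ≡ 3 (mod 7).
    The inverse of 6 mod 7 is 6 (since 6·6 = 36 = 5·7 + 1), so t ≡ 6·3 = 18 ≡ 4 (mod 7).
    Then x = 25 + 132·4 = 553, valid modulo lcm(132, 7) = 924: x ≡ 553 (mod 924).
Verify against each original: 553 mod 3 = 1, 553 mod 4 = 1, 553 mod 11 = 3, 553 mod 7 = 0.

x ≡ 553 (mod 924).


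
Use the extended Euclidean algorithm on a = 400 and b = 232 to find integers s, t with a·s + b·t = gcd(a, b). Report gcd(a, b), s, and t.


Euclidean algorithm on (400, 232) — divide until remainder is 0:
  400 = 1 · 232 + 168
  232 = 1 · 168 + 64
  168 = 2 · 64 + 40
  64 = 1 · 40 + 24
  40 = 1 · 24 + 16
  24 = 1 · 16 + 8
  16 = 2 · 8 + 0
gcd(400, 232) = 8.
Track Bezout coefficients alongside the remainders: start with r₀ = 400 = a·1 + b·0 (s = 1, t = 0) and r₁ = 232 = a·0 + b·1 (s = 0, t = 1); each new remainder r_{k+1} = r_{k-1} − q_k·r_k inherits s_{k+1} = s_{k-1} − q_k·s_k, t_{k+1} = t_{k-1} − q_k·t_k, so r_k = a·s_k + b·t_k at every step:
  q = 1: r = 168, s = 1 − 1·0 = 1, t = 0 − 1·1 = -1  (check: 400·1 + 232·(-1) = 168)
  q = 1: r = 64, s = 0 − 1·1 = -1, t = 1 − 1·(-1) = 2  (check: 400·(-1) + 232·2 = 64)
  q = 2: r = 40, s = 1 − 2·(-1) = 3, t = -1 − 2·2 = -5  (check: 400·3 + 232·(-5) = 40)
  q = 1: r = 24, s = -1 − 1·3 = -4, t = 2 − 1·(-5) = 7  (check: 400·(-4) + 232·7 = 24)
  q = 1: r = 16, s = 3 − 1·(-4) = 7, t = -5 − 1·7 = -12  (check: 400·7 + 232·(-12) = 16)
  q = 1: r = 8, s = -4 − 1·7 = -11, t = 7 − 1·(-12) = 19  (check: 400·(-11) + 232·19 = 8)
The row with r = 8 (the gcd) gives the Bezout coefficients s = -11, t = 19.
Result: 400 · (-11) + 232 · (19) = 8.

gcd(400, 232) = 8; s = -11, t = 19 (check: 400·(-11) + 232·19 = 8).


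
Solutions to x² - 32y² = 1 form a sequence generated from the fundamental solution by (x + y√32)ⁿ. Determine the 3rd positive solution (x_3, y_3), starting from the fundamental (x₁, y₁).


Step 1: Find the fundamental solution (x₁, y₁) of x² - 32y² = 1.
  Expand √32 as a continued fraction. a₀ = ⌊√32⌋ = 5; iterate m_{k+1} = d_k·a_k − m_k, d_{k+1} = (32 − m_{k+1}²)/d_k, a_{k+1} = ⌊(a₀ + m_{k+1})/d_{k+1}⌋ (starting m₀ = 0, d₀ = 1), with convergents p_k = a_k·p_{k-1} + p_{k-2}, q_k = a_k·q_{k-1} + q_{k-2} (p₋₁ = 1, q₋₁ = 0):
  k = 0: a₀ = 5; p₀/q₀ = 5/1; p₀² − 32·q₀² = 25 − 32 = -7.
  k = 1: m = 5, d = 7, a = ⌊(5 + 5)/7⌋ = 1; p/q = (1·5 + 1)/(1·1 + 0) = 6/1; p² − 32·q² = 36 − 32 = 4.
  k = 2: m = 2, d = 4, a = ⌊(5 + 2)/4⌋ = 1; p/q = (1·6 + 5)/(1·1 + 1) = 11/2; p² − 32·q² = 121 − 128 = -7.
  k = 3: m = 2, d = 7, a = ⌊(5 + 2)/7⌋ = 1; p/q = (1·11 + 6)/(1·2 + 1) = 17/3; p² − 32·q² = 289 − 288 = 1.
  The first convergent with p² − 32·q² = 1 gives the fundamental solution (x₁, y₁) = (17, 3).
Step 2: Apply the recurrence (x_{n+1}, y_{n+1}) = (x₁x_n + 32y₁y_n, x₁y_n + y₁x_n) repeatedly.
  From (x_1, y_1) = (17, 3): x_2 = 17·17 + 32·3·3 = 577; y_2 = 17·3 + 3·17 = 102.
  From (x_2, y_2) = (577, 102): x_3 = 17·577 + 32·3·102 = 19601; y_3 = 17·102 + 3·577 = 3465.
Step 3: Verify x_3² - 32·y_3² = 384199201 - 384199200 = 1 (should be 1). ✓

(x_1, y_1) = (17, 3); (x_3, y_3) = (19601, 3465).


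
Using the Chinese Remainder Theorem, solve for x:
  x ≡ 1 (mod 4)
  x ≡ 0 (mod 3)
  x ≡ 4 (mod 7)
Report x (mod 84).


Moduli 4, 3, 7 are pairwise coprime; by CRT there is a unique solution modulo M = 4 · 3 · 7 = 84.
Solve pairwise, accumulating the modulus:
  Start with x ≡ 1 (mod 4).
  Combine with x ≡ 0 (mod 3): since gcd(4, 3) = 1, we get a unique residue mod 12.
    Write x = 1 + 4·t and substitute into x ≡ 0 (mod 3): 4·t ≡ 0 − 1 = -1 (mod 3).
    Reduce coefficients mod 3: 1·t ≡ 2 (mod 3).
    So t ≡ 2 (mod 3).
    Then x = 1 + 4·2 = 9, valid modulo lcm(4, 3) = 12: x ≡ 9 (mod 12).
  Combine with x ≡ 4 (mod 7): since gcd(12, 7) = 1, we get a unique residue mod 84.
    Write x = 9 + 12·t and substitute into x ≡ 4 (mod 7): 12·t ≡ 4 − 9 = -5 (mod 7).
    Reduce coefficients mod 7: 5·t ≡ 2 (mod 7).
    The inverse of 5 mod 7 is 3 (since 5·3 = 15 = 2·7 + 1), so t ≡ 3·2 = 6 ≡ 6 (mod 7).
    Then x = 9 + 12·6 = 81, valid modulo lcm(12, 7) = 84: x ≡ 81 (mod 84).
Verify: 81 mod 4 = 1 ✓, 81 mod 3 = 0 ✓, 81 mod 7 = 4 ✓.

x ≡ 81 (mod 84).


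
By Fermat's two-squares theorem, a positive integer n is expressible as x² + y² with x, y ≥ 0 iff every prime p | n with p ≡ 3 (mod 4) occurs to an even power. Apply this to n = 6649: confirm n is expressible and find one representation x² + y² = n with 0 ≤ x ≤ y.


Step 1: Factor n = 6649 = 61 · 109.
Step 2: Check the mod-4 condition on each prime factor: 61 ≡ 1 (mod 4), exponent 1; 109 ≡ 1 (mod 4), exponent 1.
All primes ≡ 3 (mod 4) appear to even exponent (or don't appear), so by the two-squares theorem n IS expressible as a sum of two squares.
Step 3: Build a representation. Here n = 61 · 109 is a product of primes ≡ 1 (mod 4). Each prime p ≡ 1 (mod 4) is itself a sum of two squares; find a² by testing p − a² for a perfect square:
  61: 61 − 1² = 60, 61 − 2² = 57, 61 − 3² = 52, 61 − 4² = 45, 61 − 5² = 36 = 6² ⇒ 61 = 5² + 6².
  109: 109 − 1² = 108, 109 − 2² = 105, 109 − 3² = 100 = 10² ⇒ 109 = 3² + 10².
  Combine using the Brahmagupta–Fibonacci identity (a² + b²)(c² + d²) = (ac − bd)² + (ad + bc)² = (ac + bd)² + (ad − bc)²:
  61 · 109 = 6649: from (5² + 6²)(3² + 10²), take (5·3 − 6·10, 5·10 + 6·3) = (15 − 60, 50 + 18) = (-45, 68); dropping signs (only squares matter) gives (45, 68); check 45² + 68² = 2025 + 4624 = 6649 ✓.
Step 4: Order so x ≤ y and verify: 45² + 68² = 2025 + 4624 = 6649 = n. ✓

n = 6649 = 45² + 68² (one valid representation with x ≤ y).


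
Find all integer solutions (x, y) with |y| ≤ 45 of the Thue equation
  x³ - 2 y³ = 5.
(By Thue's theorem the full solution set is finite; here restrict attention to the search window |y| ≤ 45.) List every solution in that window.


The equation is x³ - 2y³ = 5. For fixed y, x³ = 2·y³ + 5, so a solution requires the RHS to be a perfect cube.
Strategy: iterate y from -45 to 45, compute RHS = 2·y³ + 5, and check whether it is a (positive or negative) perfect cube.
Check small values of y:
  y = 0: RHS = 5 is not a perfect cube.
  y = 1: RHS = 7 is not a perfect cube.
  y = -1: RHS = 3 is not a perfect cube.
  y = 2: RHS = 21 is not a perfect cube.
  y = -2: RHS = -11 is not a perfect cube.
  y = 3: RHS = 59 is not a perfect cube.
  y = -3: RHS = -49 is not a perfect cube.
Continuing the search up to |y| = 45 finds no solutions either.
No (x, y) in the scanned range satisfies the equation.

No integer solutions with |y| ≤ 45.


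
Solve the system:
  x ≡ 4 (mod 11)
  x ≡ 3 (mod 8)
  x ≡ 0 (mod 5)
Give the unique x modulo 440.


Moduli 11, 8, 5 are pairwise coprime; by CRT there is a unique solution modulo M = 11 · 8 · 5 = 440.
Solve pairwise, accumulating the modulus:
  Start with x ≡ 4 (mod 11).
  Combine with x ≡ 3 (mod 8): since gcd(11, 8) = 1, we get a unique residue mod 88.
    Write x = 4 + 11·t and substitute into x ≡ 3 (mod 8): 11·t ≡ 3 − 4 = -1 (mod 8).
    Reduce coefficients mod 8: 3·t ≡ 7 (mod 8).
    The inverse of 3 mod 8 is 3 (since 3·3 = 9 = 1·8 + 1), so t ≡ 3·7 = 21 ≡ 5 (mod 8).
    Then x = 4 + 11·5 = 59, valid modulo lcm(11, 8) = 88: x ≡ 59 (mod 88).
  Combine with x ≡ 0 (mod 5): since gcd(88, 5) = 1, we get a unique residue mod 440.
    Write x = 59 + 88·t and substitute into x ≡ 0 (mod 5): 88·t ≡ 0 − 59 = -59 (mod 5).
    Reduce coefficients mod 5: 3·t ≡ 1 (mod 5).
    The inverse of 3 mod 5 is 2 (since 3·2 = 6 = 1·5 + 1), so t ≡ 2·1 = 2 ≡ 2 (mod 5).
    Then x = 59 + 88·2 = 235, valid modulo lcm(88, 5) = 440: x ≡ 235 (mod 440).
Verify: 235 mod 11 = 4 ✓, 235 mod 8 = 3 ✓, 235 mod 5 = 0 ✓.

x ≡ 235 (mod 440).


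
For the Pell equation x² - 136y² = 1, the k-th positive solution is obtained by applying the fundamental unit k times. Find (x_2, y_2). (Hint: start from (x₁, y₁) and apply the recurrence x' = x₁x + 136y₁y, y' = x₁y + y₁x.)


Step 1: Find the fundamental solution (x₁, y₁) of x² - 136y² = 1.
  Expand √136 as a continued fraction. a₀ = ⌊√136⌋ = 11; iterate m_{k+1} = d_k·a_k − m_k, d_{k+1} = (136 − m_{k+1}²)/d_k, a_{k+1} = ⌊(a₀ + m_{k+1})/d_{k+1}⌋ (starting m₀ = 0, d₀ = 1), with convergents p_k = a_k·p_{k-1} + p_{k-2}, q_k = a_k·q_{k-1} + q_{k-2} (p₋₁ = 1, q₋₁ = 0):
  k = 0: a₀ = 11; p₀/q₀ = 11/1; p₀² − 136·q₀² = 121 − 136 = -15.
  k = 1: m = 11, d = 15, a = ⌊(11 + 11)/15⌋ = 1; p/q = (1·11 + 1)/(1·1 + 0) = 12/1; p² − 136·q² = 144 − 136 = 8.
  k = 2: m = 4, d = 8, a = ⌊(11 + 4)/8⌋ = 1; p/q = (1·12 + 11)/(1·1 + 1) = 23/2; p² − 136·q² = 529 − 544 = -15.
  k = 3: m = 4, d = 15, a = ⌊(11 + 4)/15⌋ = 1; p/q = (1·23 + 12)/(1·2 + 1) = 35/3; p² − 136·q² = 1225 − 1224 = 1.
  The first convergent with p² − 136·q² = 1 gives the fundamental solution (x₁, y₁) = (35, 3).
Step 2: Apply the recurrence (x_{n+1}, y_{n+1}) = (x₁x_n + 136y₁y_n, x₁y_n + y₁x_n) repeatedly.
  From (x_1, y_1) = (35, 3): x_2 = 35·35 + 136·3·3 = 2449; y_2 = 35·3 + 3·35 = 210.
Step 3: Verify x_2² - 136·y_2² = 5997601 - 5997600 = 1 (should be 1). ✓

(x_1, y_1) = (35, 3); (x_2, y_2) = (2449, 210).


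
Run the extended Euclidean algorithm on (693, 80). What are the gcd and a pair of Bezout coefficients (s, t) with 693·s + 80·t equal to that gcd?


Euclidean algorithm on (693, 80) — divide until remainder is 0:
  693 = 8 · 80 + 53
  80 = 1 · 53 + 27
  53 = 1 · 27 + 26
  27 = 1 · 26 + 1
  26 = 26 · 1 + 0
gcd(693, 80) = 1.
Track Bezout coefficients alongside the remainders: start with r₀ = 693 = a·1 + b·0 (s = 1, t = 0) and r₁ = 80 = a·0 + b·1 (s = 0, t = 1); each new remainder r_{k+1} = r_{k-1} − q_k·r_k inherits s_{k+1} = s_{k-1} − q_k·s_k, t_{k+1} = t_{k-1} − q_k·t_k, so r_k = a·s_k + b·t_k at every step:
  q = 8: r = 53, s = 1 − 8·0 = 1, t = 0 − 8·1 = -8  (check: 693·1 + 80·(-8) = 53)
  q = 1: r = 27, s = 0 − 1·1 = -1, t = 1 − 1·(-8) = 9  (check: 693·(-1) + 80·9 = 27)
  q = 1: r = 26, s = 1 − 1·(-1) = 2, t = -8 − 1·9 = -17  (check: 693·2 + 80·(-17) = 26)
  q = 1: r = 1, s = -1 − 1·2 = -3, t = 9 − 1·(-17) = 26  (check: 693·(-3) + 80·26 = 1)
The row with r = 1 (the gcd) gives the Bezout coefficients s = -3, t = 26.
Result: 693 · (-3) + 80 · (26) = 1.

gcd(693, 80) = 1; s = -3, t = 26 (check: 693·(-3) + 80·26 = 1).


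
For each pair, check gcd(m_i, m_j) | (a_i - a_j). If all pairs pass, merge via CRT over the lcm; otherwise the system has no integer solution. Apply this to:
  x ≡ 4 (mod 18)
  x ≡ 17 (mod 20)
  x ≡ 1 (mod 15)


Moduli 18, 20, 15 are not pairwise coprime, so CRT works modulo lcm(m_i) when all pairwise compatibility conditions hold.
Pairwise compatibility: gcd(m_i, m_j) must divide a_i - a_j for every pair.
Merge one congruence at a time:
  Start: x ≡ 4 (mod 18).
  Combine with x ≡ 17 (mod 20): gcd(18, 20) = 2, and 17 - 4 = 13 is NOT divisible by 2.
    ⇒ system is inconsistent (no integer solution).

No solution (the system is inconsistent).


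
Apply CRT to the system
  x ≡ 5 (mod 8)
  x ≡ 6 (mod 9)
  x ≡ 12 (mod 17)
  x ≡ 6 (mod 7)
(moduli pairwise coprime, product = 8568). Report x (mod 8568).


Product of moduli M = 8 · 9 · 17 · 7 = 8568.
Merge one congruence at a time:
  Start: x ≡ 5 (mod 8).
  Combine with x ≡ 6 (mod 9); new modulus lcm = 72.
    Write x = 5 + 8·t and substitute into x ≡ 6 (mod 9): 8·t ≡ 6 − 5 = 1 (mod 9).
    The inverse of 8 mod 9 is 8 (since 8·8 = 64 = 7·9 + 1), so t ≡ 8·1 = 8 ≡ 8 (mod 9).
    Then x = 5 + 8·8 = 69, valid modulo lcm(8, 9) = 72: x ≡ 69 (mod 72).
  Combine with x ≡ 12 (mod 17); new modulus lcm = 1224.
    Write x = 69 + 72·t and substitute into x ≡ 12 (mod 17): 72·t ≡ 12 − 69 = -57 (mod 17).
    Reduce coefficients mod 17: 4·t ≡ 11 (mod 17).
    The inverse of 4 mod 17 is 13 (since 4·13 = 52 = 3·17 + 1), so t ≡ 13·11 = 143 ≡ 7 (mod 17).
    Then x = 69 + 72·7 = 573, valid modulo lcm(72, 17) = 1224: x ≡ 573 (mod 1224).
  Combine with x ≡ 6 (mod 7); new modulus lcm = 8568.
    Write x = 573 + 1224·t and substitute into x ≡ 6 (mod 7): 1224·t ≡ 6 − 573 = -567 (mod 7).
    Reduce coefficients mod 7: 6·t ≡ 0 (mod 7).
    The inverse of 6 mod 7 is 6 (since 6·6 = 36 = 5·7 + 1), so t ≡ 6·0 = 0 ≡ 0 (mod 7).
    Then x = 573 + 1224·0 = 573, valid modulo lcm(1224, 7) = 8568: x ≡ 573 (mod 8568).
Verify against each original: 573 mod 8 = 5, 573 mod 9 = 6, 573 mod 17 = 12, 573 mod 7 = 6.

x ≡ 573 (mod 8568).


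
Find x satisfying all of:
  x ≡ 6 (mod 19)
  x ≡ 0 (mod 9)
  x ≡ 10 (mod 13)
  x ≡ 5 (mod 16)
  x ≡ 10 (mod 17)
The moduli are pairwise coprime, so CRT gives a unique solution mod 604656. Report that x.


Product of moduli M = 19 · 9 · 13 · 16 · 17 = 604656.
Merge one congruence at a time:
  Start: x ≡ 6 (mod 19).
  Combine with x ≡ 0 (mod 9); new modulus lcm = 171.
    Write x = 6 + 19·t and substitute into x ≡ 0 (mod 9): 19·t ≡ 0 − 6 = -6 (mod 9).
    Reduce coefficients mod 9: 1·t ≡ 3 (mod 9).
    So t ≡ 3 (mod 9).
    Then x = 6 + 19·3 = 63, valid modulo lcm(19, 9) = 171: x ≡ 63 (mod 171).
  Combine with x ≡ 10 (mod 13); new modulus lcm = 2223.
    Write x = 63 + 171·t and substitute into x ≡ 10 (mod 13): 171·t ≡ 10 − 63 = -53 (mod 13).
    Reduce coefficients mod 13: 2·t ≡ 12 (mod 13).
    The inverse of 2 mod 13 is 7 (since 2·7 = 14 = 1·13 + 1), so t ≡ 7·12 = 84 ≡ 6 (mod 13).
    Then x = 63 + 171·6 = 1089, valid modulo lcm(171, 13) = 2223: x ≡ 1089 (mod 2223).
  Combine with x ≡ 5 (mod 16); new modulus lcm = 35568.
    Write x = 1089 + 2223·t and substitute into x ≡ 5 (mod 16): 2223·t ≡ 5 − 1089 = -1084 (mod 16).
    Reduce coefficients mod 16: 15·t ≡ 4 (mod 16).
    The inverse of 15 mod 16 is 15 (since 15·15 = 225 = 14·16 + 1), so t ≡ 15·4 = 60 ≡ 12 (mod 16).
    Then x = 1089 + 2223·12 = 27765, valid modulo lcm(2223, 16) = 35568: x ≡ 27765 (mod 35568).
  Combine with x ≡ 10 (mod 17); new modulus lcm = 604656.
    Write x = 27765 + 35568·t and substitute into x ≡ 10 (mod 17): 35568·t ≡ 10 − 27765 = -27755 (mod 17).
    Reduce coefficients mod 17: 4·t ≡ 6 (mod 17).
    The inverse of 4 mod 17 is 13 (since 4·13 = 52 = 3·17 + 1), so t ≡ 13·6 = 78 ≡ 10 (mod 17).
    Then x = 27765 + 35568·10 = 383445, valid modulo lcm(35568, 17) = 604656: x ≡ 383445 (mod 604656).
Verify against each original: 383445 mod 19 = 6, 383445 mod 9 = 0, 383445 mod 13 = 10, 383445 mod 16 = 5, 383445 mod 17 = 10.

x ≡ 383445 (mod 604656).


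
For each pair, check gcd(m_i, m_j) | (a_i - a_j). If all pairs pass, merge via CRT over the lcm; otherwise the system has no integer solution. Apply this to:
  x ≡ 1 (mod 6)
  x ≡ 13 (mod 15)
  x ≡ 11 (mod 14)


Moduli 6, 15, 14 are not pairwise coprime, so CRT works modulo lcm(m_i) when all pairwise compatibility conditions hold.
Pairwise compatibility: gcd(m_i, m_j) must divide a_i - a_j for every pair.
Merge one congruence at a time:
  Start: x ≡ 1 (mod 6).
  Combine with x ≡ 13 (mod 15): gcd(6, 15) = 3; 13 - 1 = 12, which IS divisible by 3, so compatible.
    Write x = 1 + 6·t and substitute into x ≡ 13 (mod 15): 6·t ≡ 13 − 1 = 12 (mod 15).
    Divide the congruence (and modulus) by g = 3: 2·t ≡ 4 (mod 5).
    The inverse of 2 mod 5 is 3 (since 2·3 = 6 = 1·5 + 1), so t ≡ 3·4 = 12 ≡ 2 (mod 5).
    Then x = 1 + 6·2 = 13, valid modulo lcm(6, 15) = 30: x ≡ 13 (mod 30).
  Combine with x ≡ 11 (mod 14): gcd(30, 14) = 2; 11 - 13 = -2, which IS divisible by 2, so compatible.
    Write x = 13 + 30·t and substitute into x ≡ 11 (mod 14): 30·t ≡ 11 − 13 = -2 (mod 14).
    Divide the congruence (and modulus) by g = 2: 15·t ≡ -1 (mod 7).
    Reduce coefficients mod 7: 1·t ≡ 6 (mod 7).
    So t ≡ 6 (mod 7).
    Then x = 13 + 30·6 = 193, valid modulo lcm(30, 14) = 210: x ≡ 193 (mod 210).
Verify: 193 mod 6 = 1, 193 mod 15 = 13, 193 mod 14 = 11.

x ≡ 193 (mod 210).


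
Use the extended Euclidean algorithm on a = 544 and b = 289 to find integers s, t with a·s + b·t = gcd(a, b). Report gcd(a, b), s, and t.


Euclidean algorithm on (544, 289) — divide until remainder is 0:
  544 = 1 · 289 + 255
  289 = 1 · 255 + 34
  255 = 7 · 34 + 17
  34 = 2 · 17 + 0
gcd(544, 289) = 17.
Track Bezout coefficients alongside the remainders: start with r₀ = 544 = a·1 + b·0 (s = 1, t = 0) and r₁ = 289 = a·0 + b·1 (s = 0, t = 1); each new remainder r_{k+1} = r_{k-1} − q_k·r_k inherits s_{k+1} = s_{k-1} − q_k·s_k, t_{k+1} = t_{k-1} − q_k·t_k, so r_k = a·s_k + b·t_k at every step:
  q = 1: r = 255, s = 1 − 1·0 = 1, t = 0 − 1·1 = -1  (check: 544·1 + 289·(-1) = 255)
  q = 1: r = 34, s = 0 − 1·1 = -1, t = 1 − 1·(-1) = 2  (check: 544·(-1) + 289·2 = 34)
  q = 7: r = 17, s = 1 − 7·(-1) = 8, t = -1 − 7·2 = -15  (check: 544·8 + 289·(-15) = 17)
The row with r = 17 (the gcd) gives the Bezout coefficients s = 8, t = -15.
Result: 544 · (8) + 289 · (-15) = 17.

gcd(544, 289) = 17; s = 8, t = -15 (check: 544·8 + 289·(-15) = 17).


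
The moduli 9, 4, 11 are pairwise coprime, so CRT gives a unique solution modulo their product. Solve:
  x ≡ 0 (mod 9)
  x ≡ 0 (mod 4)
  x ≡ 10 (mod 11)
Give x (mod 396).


Moduli 9, 4, 11 are pairwise coprime; by CRT there is a unique solution modulo M = 9 · 4 · 11 = 396.
Solve pairwise, accumulating the modulus:
  Start with x ≡ 0 (mod 9).
  Combine with x ≡ 0 (mod 4): since gcd(9, 4) = 1, we get a unique residue mod 36.
    Write x = 0 + 9·t and substitute into x ≡ 0 (mod 4): 9·t ≡ 0 − 0 = 0 (mod 4).
    Reduce coefficients mod 4: 1·t ≡ 0 (mod 4).
    So t ≡ 0 (mod 4).
    Then x = 0 + 9·0 = 0, valid modulo lcm(9, 4) = 36: x ≡ 0 (mod 36).
  Combine with x ≡ 10 (mod 11): since gcd(36, 11) = 1, we get a unique residue mod 396.
    Write x = 0 + 36·t and substitute into x ≡ 10 (mod 11): 36·t ≡ 10 − 0 = 10 (mod 11).
    Reduce coefficients mod 11: 3·t ≡ 10 (mod 11).
    The inverse of 3 mod 11 is 4 (since 3·4 = 12 = 1·11 + 1), so t ≡ 4·10 = 40 ≡ 7 (mod 11).
    Then x = 0 + 36·7 = 252, valid modulo lcm(36, 11) = 396: x ≡ 252 (mod 396).
Verify: 252 mod 9 = 0 ✓, 252 mod 4 = 0 ✓, 252 mod 11 = 10 ✓.

x ≡ 252 (mod 396).


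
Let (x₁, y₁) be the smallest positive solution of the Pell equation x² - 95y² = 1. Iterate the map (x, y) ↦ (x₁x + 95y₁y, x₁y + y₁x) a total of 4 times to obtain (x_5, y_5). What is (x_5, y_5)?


Step 1: Find the fundamental solution (x₁, y₁) of x² - 95y² = 1.
  Expand √95 as a continued fraction. a₀ = ⌊√95⌋ = 9; iterate m_{k+1} = d_k·a_k − m_k, d_{k+1} = (95 − m_{k+1}²)/d_k, a_{k+1} = ⌊(a₀ + m_{k+1})/d_{k+1}⌋ (starting m₀ = 0, d₀ = 1), with convergents p_k = a_k·p_{k-1} + p_{k-2}, q_k = a_k·q_{k-1} + q_{k-2} (p₋₁ = 1, q₋₁ = 0):
  k = 0: a₀ = 9; p₀/q₀ = 9/1; p₀² − 95·q₀² = 81 − 95 = -14.
  k = 1: m = 9, d = 14, a = ⌊(9 + 9)/14⌋ = 1; p/q = (1·9 + 1)/(1·1 + 0) = 10/1; p² − 95·q² = 100 − 95 = 5.
  k = 2: m = 5, d = 5, a = ⌊(9 + 5)/5⌋ = 2; p/q = (2·10 + 9)/(2·1 + 1) = 29/3; p² − 95·q² = 841 − 855 = -14.
  k = 3: m = 5, d = 14, a = ⌊(9 + 5)/14⌋ = 1; p/q = (1·29 + 10)/(1·3 + 1) = 39/4; p² − 95·q² = 1521 − 1520 = 1.
  The first convergent with p² − 95·q² = 1 gives the fundamental solution (x₁, y₁) = (39, 4).
Step 2: Apply the recurrence (x_{n+1}, y_{n+1}) = (x₁x_n + 95y₁y_n, x₁y_n + y₁x_n) repeatedly.
  From (x_1, y_1) = (39, 4): x_2 = 39·39 + 95·4·4 = 3041; y_2 = 39·4 + 4·39 = 312.
  From (x_2, y_2) = (3041, 312): x_3 = 39·3041 + 95·4·312 = 237159; y_3 = 39·312 + 4·3041 = 24332.
  From (x_3, y_3) = (237159, 24332): x_4 = 39·237159 + 95·4·24332 = 18495361; y_4 = 39·24332 + 4·237159 = 1897584.
  From (x_4, y_4) = (18495361, 1897584): x_5 = 39·18495361 + 95·4·1897584 = 1442400999; y_5 = 39·1897584 + 4·18495361 = 147987220.
Step 3: Verify x_5² - 95·y_5² = 2080520641916198001 - 2080520641916198000 = 1 (should be 1). ✓

(x_1, y_1) = (39, 4); (x_5, y_5) = (1442400999, 147987220).


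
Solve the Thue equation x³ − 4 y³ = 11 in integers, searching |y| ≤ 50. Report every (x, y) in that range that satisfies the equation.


The equation is x³ - 4y³ = 11. For fixed y, x³ = 4·y³ + 11, so a solution requires the RHS to be a perfect cube.
Strategy: iterate y from -50 to 50, compute RHS = 4·y³ + 11, and check whether it is a (positive or negative) perfect cube.
Check small values of y:
  y = 0: RHS = 11 is not a perfect cube.
  y = 1: RHS = 15 is not a perfect cube.
  y = -1: RHS = 7 is not a perfect cube.
  y = 2: RHS = 43 is not a perfect cube.
  y = -2: RHS = -21 is not a perfect cube.
  y = 3: RHS = 119 is not a perfect cube.
  y = -3: RHS = -97 is not a perfect cube.
Continuing the search up to |y| = 50 finds no solutions either.
No (x, y) in the scanned range satisfies the equation.

No integer solutions with |y| ≤ 50.


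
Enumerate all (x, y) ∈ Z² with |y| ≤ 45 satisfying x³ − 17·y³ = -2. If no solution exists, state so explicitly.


The equation is x³ - 17y³ = -2. For fixed y, x³ = 17·y³ − 2, so a solution requires the RHS to be a perfect cube.
Strategy: iterate y from -45 to 45, compute RHS = 17·y³ − 2, and check whether it is a (positive or negative) perfect cube.
Check small values of y:
  y = 0: RHS = -2 is not a perfect cube.
  y = 1: RHS = 15 is not a perfect cube.
  y = -1: RHS = -19 is not a perfect cube.
  y = 2: RHS = 134 is not a perfect cube.
  y = -2: RHS = -138 is not a perfect cube.
  y = 3: RHS = 457 is not a perfect cube.
  y = -3: RHS = -461 is not a perfect cube.
Continuing the search up to |y| = 45 finds no solutions either.
No (x, y) in the scanned range satisfies the equation.

No integer solutions with |y| ≤ 45.


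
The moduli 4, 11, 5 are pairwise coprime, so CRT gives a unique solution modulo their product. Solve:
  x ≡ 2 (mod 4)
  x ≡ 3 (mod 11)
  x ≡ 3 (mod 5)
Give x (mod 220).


Moduli 4, 11, 5 are pairwise coprime; by CRT there is a unique solution modulo M = 4 · 11 · 5 = 220.
Solve pairwise, accumulating the modulus:
  Start with x ≡ 2 (mod 4).
  Combine with x ≡ 3 (mod 11): since gcd(4, 11) = 1, we get a unique residue mod 44.
    Write x = 2 + 4·t and substitute into x ≡ 3 (mod 11): 4·t ≡ 3 − 2 = 1 (mod 11).
    The inverse of 4 mod 11 is 3 (since 4·3 = 12 = 1·11 + 1), so t ≡ 3·1 = 3 ≡ 3 (mod 11).
    Then x = 2 + 4·3 = 14, valid modulo lcm(4, 11) = 44: x ≡ 14 (mod 44).
  Combine with x ≡ 3 (mod 5): since gcd(44, 5) = 1, we get a unique residue mod 220.
    Write x = 14 + 44·t and substitute into x ≡ 3 (mod 5): 44·t ≡ 3 − 14 = -11 (mod 5).
    Reduce coefficients mod 5: 4·t ≡ 4 (mod 5).
    The inverse of 4 mod 5 is 4 (since 4·4 = 16 = 3·5 + 1), so t ≡ 4·4 = 16 ≡ 1 (mod 5).
    Then x = 14 + 44·1 = 58, valid modulo lcm(44, 5) = 220: x ≡ 58 (mod 220).
Verify: 58 mod 4 = 2 ✓, 58 mod 11 = 3 ✓, 58 mod 5 = 3 ✓.

x ≡ 58 (mod 220).


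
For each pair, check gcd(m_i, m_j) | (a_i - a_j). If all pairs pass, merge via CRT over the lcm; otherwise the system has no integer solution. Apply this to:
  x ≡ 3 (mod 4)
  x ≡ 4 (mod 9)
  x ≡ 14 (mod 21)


Moduli 4, 9, 21 are not pairwise coprime, so CRT works modulo lcm(m_i) when all pairwise compatibility conditions hold.
Pairwise compatibility: gcd(m_i, m_j) must divide a_i - a_j for every pair.
Merge one congruence at a time:
  Start: x ≡ 3 (mod 4).
  Combine with x ≡ 4 (mod 9): gcd(4, 9) = 1; 4 - 3 = 1, which IS divisible by 1, so compatible.
    Write x = 3 + 4·t and substitute into x ≡ 4 (mod 9): 4·t ≡ 4 − 3 = 1 (mod 9).
    The inverse of 4 mod 9 is 7 (since 4·7 = 28 = 3·9 + 1), so t ≡ 7·1 = 7 ≡ 7 (mod 9).
    Then x = 3 + 4·7 = 31, valid modulo lcm(4, 9) = 36: x ≡ 31 (mod 36).
  Combine with x ≡ 14 (mod 21): gcd(36, 21) = 3, and 14 - 31 = -17 is NOT divisible by 3.
    ⇒ system is inconsistent (no integer solution).

No solution (the system is inconsistent).


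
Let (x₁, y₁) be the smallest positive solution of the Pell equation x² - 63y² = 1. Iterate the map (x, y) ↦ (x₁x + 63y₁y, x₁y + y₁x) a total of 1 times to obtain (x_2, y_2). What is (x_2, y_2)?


Step 1: Find the fundamental solution (x₁, y₁) of x² - 63y² = 1.
  Expand √63 as a continued fraction. a₀ = ⌊√63⌋ = 7; iterate m_{k+1} = d_k·a_k − m_k, d_{k+1} = (63 − m_{k+1}²)/d_k, a_{k+1} = ⌊(a₀ + m_{k+1})/d_{k+1}⌋ (starting m₀ = 0, d₀ = 1), with convergents p_k = a_k·p_{k-1} + p_{k-2}, q_k = a_k·q_{k-1} + q_{k-2} (p₋₁ = 1, q₋₁ = 0):
  k = 0: a₀ = 7; p₀/q₀ = 7/1; p₀² − 63·q₀² = 49 − 63 = -14.
  k = 1: m = 7, d = 14, a = ⌊(7 + 7)/14⌋ = 1; p/q = (1·7 + 1)/(1·1 + 0) = 8/1; p² − 63·q² = 64 − 63 = 1.
  The first convergent with p² − 63·q² = 1 gives the fundamental solution (x₁, y₁) = (8, 1).
Step 2: Apply the recurrence (x_{n+1}, y_{n+1}) = (x₁x_n + 63y₁y_n, x₁y_n + y₁x_n) repeatedly.
  From (x_1, y_1) = (8, 1): x_2 = 8·8 + 63·1·1 = 127; y_2 = 8·1 + 1·8 = 16.
Step 3: Verify x_2² - 63·y_2² = 16129 - 16128 = 1 (should be 1). ✓

(x_1, y_1) = (8, 1); (x_2, y_2) = (127, 16).


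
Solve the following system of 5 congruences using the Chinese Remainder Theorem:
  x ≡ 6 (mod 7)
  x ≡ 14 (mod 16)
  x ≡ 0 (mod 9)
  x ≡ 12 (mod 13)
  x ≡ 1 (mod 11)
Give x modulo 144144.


Product of moduli M = 7 · 16 · 9 · 13 · 11 = 144144.
Merge one congruence at a time:
  Start: x ≡ 6 (mod 7).
  Combine with x ≡ 14 (mod 16); new modulus lcm = 112.
    Write x = 6 + 7·t and substitute into x ≡ 14 (mod 16): 7·t ≡ 14 − 6 = 8 (mod 16).
    The inverse of 7 mod 16 is 7 (since 7·7 = 49 = 3·16 + 1), so t ≡ 7·8 = 56 ≡ 8 (mod 16).
    Then x = 6 + 7·8 = 62, valid modulo lcm(7, 16) = 112: x ≡ 62 (mod 112).
  Combine with x ≡ 0 (mod 9); new modulus lcm = 1008.
    Write x = 62 + 112·t and substitute into x ≡ 0 (mod 9): 112·t ≡ 0 − 62 = -62 (mod 9).
    Reduce coefficients mod 9: 4·t ≡ 1 (mod 9).
    The inverse of 4 mod 9 is 7 (since 4·7 = 28 = 3·9 + 1), so t ≡ 7·1 = 7 ≡ 7 (mod 9).
    Then x = 62 + 112·7 = 846, valid modulo lcm(112, 9) = 1008: x ≡ 846 (mod 1008).
  Combine with x ≡ 12 (mod 13); new modulus lcm = 13104.
    Write x = 846 + 1008·t and substitute into x ≡ 12 (mod 13): 1008·t ≡ 12 − 846 = -834 (mod 13).
    Reduce coefficients mod 13: 7·t ≡ 11 (mod 13).
    The inverse of 7 mod 13 is 2 (since 7·2 = 14 = 1·13 + 1), so t ≡ 2·11 = 22 ≡ 9 (mod 13).
    Then x = 846 + 1008·9 = 9918, valid modulo lcm(1008, 13) = 13104: x ≡ 9918 (mod 13104).
  Combine with x ≡ 1 (mod 11); new modulus lcm = 144144.
    Write x = 9918 + 13104·t and substitute into x ≡ 1 (mod 11): 13104·t ≡ 1 − 9918 = -9917 (mod 11).
    Reduce coefficients mod 11: 3·t ≡ 5 (mod 11).
    The inverse of 3 mod 11 is 4 (since 3·4 = 12 = 1·11 + 1), so t ≡ 4·5 = 20 ≡ 9 (mod 11).
    Then x = 9918 + 13104·9 = 127854, valid modulo lcm(13104, 11) = 144144: x ≡ 127854 (mod 144144).
Verify against each original: 127854 mod 7 = 6, 127854 mod 16 = 14, 127854 mod 9 = 0, 127854 mod 13 = 12, 127854 mod 11 = 1.

x ≡ 127854 (mod 144144).
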